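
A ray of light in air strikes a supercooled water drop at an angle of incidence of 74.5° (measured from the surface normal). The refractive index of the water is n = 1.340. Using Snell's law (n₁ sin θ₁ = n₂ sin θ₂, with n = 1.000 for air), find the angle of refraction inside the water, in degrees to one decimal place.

46.0°

Snell: sin θ_r = sin θ_i / n = sin 74.5° / 1.340 = 0.9636 / 1.340 = 0.7191.
θ_r = arcsin(0.7191) = 45.98°.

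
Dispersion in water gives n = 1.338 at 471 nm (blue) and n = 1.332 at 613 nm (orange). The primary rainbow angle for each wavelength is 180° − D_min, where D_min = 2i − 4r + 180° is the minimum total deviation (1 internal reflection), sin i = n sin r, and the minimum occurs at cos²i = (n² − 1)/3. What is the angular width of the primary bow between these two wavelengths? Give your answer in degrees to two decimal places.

At 471 nm (n = 1.338): cos²i = 0.26341 → i = 59.120°, r = 39.899°, D_min = 138.643°, rainbow angle = 41.357°.
At 613 nm (n = 1.332): cos²i = 0.25807 → i = 59.469°, r = 40.290°, D_min = 137.776°, rainbow angle = 42.224°.
Angular width = |41.357° − 42.224°| = 0.867°.

0.87°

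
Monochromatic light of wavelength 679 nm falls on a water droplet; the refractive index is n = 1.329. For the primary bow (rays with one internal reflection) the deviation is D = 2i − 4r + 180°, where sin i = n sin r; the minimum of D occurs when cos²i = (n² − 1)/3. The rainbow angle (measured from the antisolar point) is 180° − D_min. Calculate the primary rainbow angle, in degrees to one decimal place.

cos²i = (1.76624 − 1)/3 = 0.25541; i = arccos(0.50538) = 59.643°.
sin r = sin 59.643°/1.329 = 0.64928; r = 40.487°.
D_min = 2·59.643° − 4·40.487° + 180° = 137.337°.
Rainbow angle = 180° − D_min = 42.663°.

42.7°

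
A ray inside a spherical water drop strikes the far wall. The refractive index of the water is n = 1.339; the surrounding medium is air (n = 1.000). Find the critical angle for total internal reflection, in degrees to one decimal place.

48.3°

sin θ_c = n_air / n = 1.000 / 1.339 = 0.7468.
θ_c = arcsin(0.7468) = 48.32°.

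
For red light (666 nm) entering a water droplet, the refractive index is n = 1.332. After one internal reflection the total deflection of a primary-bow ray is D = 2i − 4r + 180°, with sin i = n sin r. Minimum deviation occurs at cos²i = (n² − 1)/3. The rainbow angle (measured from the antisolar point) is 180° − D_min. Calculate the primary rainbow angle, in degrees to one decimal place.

42.2°

cos²i = (1.77422 − 1)/3 = 0.25807; i = arccos(0.50801) = 59.469°.
sin r = sin 59.469°/1.332 = 0.64666; r = 40.290°.
D_min = 2·59.469° − 4·40.290° + 180° = 137.776°.
Rainbow angle = 180° − D_min = 42.224°.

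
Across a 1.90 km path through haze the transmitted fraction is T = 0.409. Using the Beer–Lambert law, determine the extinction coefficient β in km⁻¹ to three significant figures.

0.471 km⁻¹

Beer–Lambert: T = exp(−βL) ⇒ β = −ln(T)/L = −ln(0.409)/1.90 = 0.8940/1.90 = 0.4705 km⁻¹.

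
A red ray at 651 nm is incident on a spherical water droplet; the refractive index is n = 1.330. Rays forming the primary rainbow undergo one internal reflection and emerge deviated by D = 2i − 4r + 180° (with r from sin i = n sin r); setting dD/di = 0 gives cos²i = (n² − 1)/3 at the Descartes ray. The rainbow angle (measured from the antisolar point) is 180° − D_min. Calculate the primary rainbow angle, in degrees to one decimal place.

42.5°

cos²i = (1.76890 − 1)/3 = 0.25630; i = arccos(0.50626) = 59.585°.
sin r = sin 59.585°/1.330 = 0.64841; r = 40.422°.
D_min = 2·59.585° − 4·40.422° + 180° = 137.484°.
Rainbow angle = 180° − D_min = 42.516°.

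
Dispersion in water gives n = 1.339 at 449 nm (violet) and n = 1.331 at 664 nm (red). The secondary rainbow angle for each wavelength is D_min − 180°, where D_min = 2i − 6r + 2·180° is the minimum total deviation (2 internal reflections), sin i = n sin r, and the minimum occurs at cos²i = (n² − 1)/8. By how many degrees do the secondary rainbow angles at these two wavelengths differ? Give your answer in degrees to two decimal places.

2.09°

At 449 nm (n = 1.339): cos²i = 0.09912 → i = 71.650°, r = 45.141°, D_min = 232.451°, rainbow angle = 52.451°.
At 664 nm (n = 1.331): cos²i = 0.09645 → i = 71.907°, r = 45.575°, D_min = 230.365°, rainbow angle = 50.365°.
Angular width = |52.451° − 50.365°| = 2.086°.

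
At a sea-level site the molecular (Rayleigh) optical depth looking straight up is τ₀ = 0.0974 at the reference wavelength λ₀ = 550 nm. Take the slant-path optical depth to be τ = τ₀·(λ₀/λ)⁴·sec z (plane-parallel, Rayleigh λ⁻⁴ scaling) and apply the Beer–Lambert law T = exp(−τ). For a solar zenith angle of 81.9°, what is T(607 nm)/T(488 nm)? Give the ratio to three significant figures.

Airmass: sec 81.9° = 7.0972.
τ(607 nm) = 0.0974 × (550/607)⁴ × 7.0972 = 0.0974 × 0.6741 × 7.0972 = 0.4660.
τ(488 nm) = 0.0974 × (550/488)⁴ × 7.0972 = 0.0974 × 1.6135 × 7.0972 = 1.1154.
T(607)/T(488) = exp(τ_B − τ_A) = exp(0.6494) = 1.9144.

1.91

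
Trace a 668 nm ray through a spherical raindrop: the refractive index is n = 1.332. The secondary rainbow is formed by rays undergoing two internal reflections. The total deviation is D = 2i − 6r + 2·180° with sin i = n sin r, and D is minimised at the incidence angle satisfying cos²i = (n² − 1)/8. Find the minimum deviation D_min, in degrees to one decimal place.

230.6°

cos²i = (1.77422 − 1)/8 = 0.09678; i = arccos(0.31109) = 71.875°.
sin r = sin 71.875°/1.332 = 0.71350; r = 45.520°.
D_min = 2·71.875° − 6·45.520° + 360° = 230.628°.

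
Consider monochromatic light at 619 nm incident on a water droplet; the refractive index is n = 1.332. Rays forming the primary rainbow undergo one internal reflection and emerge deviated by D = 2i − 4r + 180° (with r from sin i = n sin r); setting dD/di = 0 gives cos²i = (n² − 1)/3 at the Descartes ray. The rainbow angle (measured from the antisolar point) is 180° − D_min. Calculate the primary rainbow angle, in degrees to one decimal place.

42.2°

cos²i = (1.77422 − 1)/3 = 0.25807; i = arccos(0.50801) = 59.469°.
sin r = sin 59.469°/1.332 = 0.64666; r = 40.290°.
D_min = 2·59.469° − 4·40.290° + 180° = 137.776°.
Rainbow angle = 180° − D_min = 42.224°.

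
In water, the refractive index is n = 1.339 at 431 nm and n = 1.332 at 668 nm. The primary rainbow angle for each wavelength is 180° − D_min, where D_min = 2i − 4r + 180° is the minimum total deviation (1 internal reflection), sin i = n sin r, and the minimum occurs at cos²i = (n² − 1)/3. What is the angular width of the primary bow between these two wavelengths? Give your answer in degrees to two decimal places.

1.01°

At 431 nm (n = 1.339): cos²i = 0.26431 → i = 59.062°, r = 39.834°, D_min = 138.786°, rainbow angle = 41.214°.
At 668 nm (n = 1.332): cos²i = 0.25807 → i = 59.469°, r = 40.290°, D_min = 137.776°, rainbow angle = 42.224°.
Angular width = |41.214° − 42.224°| = 1.010°.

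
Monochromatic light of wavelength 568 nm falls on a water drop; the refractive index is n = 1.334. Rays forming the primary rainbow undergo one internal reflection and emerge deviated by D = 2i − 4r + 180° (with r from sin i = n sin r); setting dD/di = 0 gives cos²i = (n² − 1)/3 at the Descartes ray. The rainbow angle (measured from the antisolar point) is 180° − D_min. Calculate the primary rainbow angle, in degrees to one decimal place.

41.9°

cos²i = (1.77956 − 1)/3 = 0.25985; i = arccos(0.50976) = 59.352°.
sin r = sin 59.352°/1.334 = 0.64492; r = 40.159°.
D_min = 2·59.352° − 4·40.159° + 180° = 138.067°.
Rainbow angle = 180° − D_min = 41.933°.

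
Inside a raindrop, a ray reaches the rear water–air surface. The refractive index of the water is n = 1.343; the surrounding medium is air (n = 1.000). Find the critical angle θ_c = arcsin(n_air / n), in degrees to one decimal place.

48.1°

sin θ_c = n_air / n = 1.000 / 1.343 = 0.7446.
θ_c = arcsin(0.7446) = 48.12°.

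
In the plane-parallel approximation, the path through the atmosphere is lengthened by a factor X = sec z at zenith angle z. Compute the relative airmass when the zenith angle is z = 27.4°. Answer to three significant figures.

X = sec z = 1/cos 27.4° = 1/0.8878 = 1.1264.

1.13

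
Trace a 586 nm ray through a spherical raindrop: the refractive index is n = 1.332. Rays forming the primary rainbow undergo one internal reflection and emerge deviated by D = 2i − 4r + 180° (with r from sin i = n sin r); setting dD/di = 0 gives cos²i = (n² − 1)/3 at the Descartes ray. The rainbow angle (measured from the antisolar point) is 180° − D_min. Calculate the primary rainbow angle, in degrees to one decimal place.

cos²i = (1.77422 − 1)/3 = 0.25807; i = arccos(0.50801) = 59.469°.
sin r = sin 59.469°/1.332 = 0.64666; r = 40.290°.
D_min = 2·59.469° − 4·40.290° + 180° = 137.776°.
Rainbow angle = 180° − D_min = 42.224°.

42.2°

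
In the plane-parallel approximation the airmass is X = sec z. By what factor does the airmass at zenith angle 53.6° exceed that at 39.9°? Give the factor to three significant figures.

X(53.6°)/X(39.9°) = sec 53.6° / sec 39.9° = cos 39.9° / cos 53.6° = 0.7672/0.5934 = 1.2928.

1.29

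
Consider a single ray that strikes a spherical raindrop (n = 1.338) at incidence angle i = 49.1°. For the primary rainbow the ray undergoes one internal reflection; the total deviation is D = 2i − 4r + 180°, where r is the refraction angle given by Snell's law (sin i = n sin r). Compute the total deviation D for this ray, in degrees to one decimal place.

sin r = sin 49.1° / 1.338 = 0.7559/1.338 = 0.5649; r = 34.40°.
D = 2·49.1° − 4·34.40° + 180° = 98.20° − 137.58° + 180° = 140.62°.

140.6°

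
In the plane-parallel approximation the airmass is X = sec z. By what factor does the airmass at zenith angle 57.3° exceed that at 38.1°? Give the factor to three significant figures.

1.46

X(57.3°)/X(38.1°) = sec 57.3° / sec 38.1° = cos 38.1° / cos 57.3° = 0.7869/0.5402 = 1.4566.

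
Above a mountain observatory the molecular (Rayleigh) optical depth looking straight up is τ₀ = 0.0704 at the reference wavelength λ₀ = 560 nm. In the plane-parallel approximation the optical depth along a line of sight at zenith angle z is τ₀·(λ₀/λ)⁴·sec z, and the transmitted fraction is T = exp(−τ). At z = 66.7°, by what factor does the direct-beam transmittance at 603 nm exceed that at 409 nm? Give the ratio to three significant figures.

1.64

Airmass: sec 66.7° = 2.5282.
τ(603 nm) = 0.0704 × (560/603)⁴ × 2.5282 = 0.0704 × 0.7438 × 2.5282 = 0.1324.
τ(409 nm) = 0.0704 × (560/409)⁴ × 2.5282 = 0.0704 × 3.5145 × 2.5282 = 0.6255.
T(603)/T(409) = exp(τ_B − τ_A) = exp(0.4931) = 1.6374.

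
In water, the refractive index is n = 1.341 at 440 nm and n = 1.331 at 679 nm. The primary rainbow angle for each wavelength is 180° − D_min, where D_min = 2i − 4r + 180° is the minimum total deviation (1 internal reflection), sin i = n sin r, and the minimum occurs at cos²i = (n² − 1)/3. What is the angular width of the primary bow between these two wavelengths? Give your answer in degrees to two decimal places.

At 440 nm (n = 1.341): cos²i = 0.26609 → i = 58.946°, r = 39.705°, D_min = 139.071°, rainbow angle = 40.929°.
At 679 nm (n = 1.331): cos²i = 0.25719 → i = 59.527°, r = 40.356°, D_min = 137.630°, rainbow angle = 42.370°.
Angular width = |40.929° − 42.370°| = 1.441°.

1.44°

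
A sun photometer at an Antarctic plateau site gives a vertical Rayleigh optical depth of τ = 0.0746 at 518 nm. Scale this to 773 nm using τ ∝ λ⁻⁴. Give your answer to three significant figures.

0.0150

τ(773 nm) = τ(518 nm) × (518/773)⁴ = 0.0746 × (0.6701)⁴ = 0.0746 × 0.2017 = 0.0150.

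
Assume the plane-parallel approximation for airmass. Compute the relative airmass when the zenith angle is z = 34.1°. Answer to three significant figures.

X = sec z = 1/cos 34.1° = 1/0.8281 = 1.2076.

1.21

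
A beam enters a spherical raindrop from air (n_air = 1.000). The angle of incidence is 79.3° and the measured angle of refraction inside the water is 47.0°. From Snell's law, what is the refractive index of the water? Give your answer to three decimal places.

1.344

n = sin θ_i / sin θ_r = sin 79.3° / sin 47.0° = 0.9826 / 0.7314 = 1.3436.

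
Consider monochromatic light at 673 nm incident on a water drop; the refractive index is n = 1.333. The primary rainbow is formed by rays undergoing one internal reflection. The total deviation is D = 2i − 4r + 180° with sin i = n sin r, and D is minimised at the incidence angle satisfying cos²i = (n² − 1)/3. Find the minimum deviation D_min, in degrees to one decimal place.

cos²i = (1.77689 − 1)/3 = 0.25896; i = arccos(0.50888) = 59.410°.
sin r = sin 59.410°/1.333 = 0.64579; r = 40.225°.
D_min = 2·59.410° − 4·40.225° + 180° = 137.922°.

137.9°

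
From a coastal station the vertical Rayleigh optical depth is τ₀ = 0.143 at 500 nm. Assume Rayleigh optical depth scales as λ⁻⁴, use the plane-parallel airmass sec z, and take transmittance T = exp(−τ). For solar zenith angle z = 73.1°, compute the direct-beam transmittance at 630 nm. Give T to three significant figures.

0.823

sec 73.1° = 3.4399.
τ = 0.143 × (500/630)⁴ × 3.4399 = 0.143 × 0.3968 × 3.4399 = 0.1952.
T = exp(−0.1952) = 0.8227.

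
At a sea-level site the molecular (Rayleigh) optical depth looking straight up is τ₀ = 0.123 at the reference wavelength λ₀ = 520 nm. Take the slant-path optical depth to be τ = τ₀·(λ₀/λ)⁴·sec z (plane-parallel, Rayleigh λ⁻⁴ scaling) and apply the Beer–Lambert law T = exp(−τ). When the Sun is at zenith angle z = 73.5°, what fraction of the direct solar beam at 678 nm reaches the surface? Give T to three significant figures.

sec 73.5° = 3.5209.
τ = 0.123 × (520/678)⁴ × 3.5209 = 0.123 × 0.3460 × 3.5209 = 0.1499.
T = exp(−0.1499) = 0.8608.

0.861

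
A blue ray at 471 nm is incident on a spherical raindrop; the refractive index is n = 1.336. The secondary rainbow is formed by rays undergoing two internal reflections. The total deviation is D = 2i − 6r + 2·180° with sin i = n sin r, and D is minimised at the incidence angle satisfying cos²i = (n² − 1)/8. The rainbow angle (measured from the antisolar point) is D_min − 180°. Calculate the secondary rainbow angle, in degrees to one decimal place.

cos²i = (1.78490 − 1)/8 = 0.09811; i = arccos(0.31323) = 71.746°.
sin r = sin 71.746°/1.336 = 0.71084; r = 45.303°.
D_min = 2·71.746° − 6·45.303° + 360° = 231.674°.
Rainbow angle = D_min − 180° = 51.674°.

51.7°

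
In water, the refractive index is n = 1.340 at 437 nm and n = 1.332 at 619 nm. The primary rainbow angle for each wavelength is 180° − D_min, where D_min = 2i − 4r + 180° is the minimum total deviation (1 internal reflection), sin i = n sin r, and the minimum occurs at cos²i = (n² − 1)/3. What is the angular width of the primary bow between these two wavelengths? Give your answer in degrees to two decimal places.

At 437 nm (n = 1.340): cos²i = 0.26520 → i = 59.004°, r = 39.770°, D_min = 138.929°, rainbow angle = 41.071°.
At 619 nm (n = 1.332): cos²i = 0.25807 → i = 59.469°, r = 40.290°, D_min = 137.776°, rainbow angle = 42.224°.
Angular width = |41.071° − 42.224°| = 1.153°.

1.15°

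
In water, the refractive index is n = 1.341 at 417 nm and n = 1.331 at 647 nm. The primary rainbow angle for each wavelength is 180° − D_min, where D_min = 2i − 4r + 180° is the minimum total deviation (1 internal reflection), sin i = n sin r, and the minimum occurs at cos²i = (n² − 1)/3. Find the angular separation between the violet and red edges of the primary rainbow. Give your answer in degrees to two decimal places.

1.44°

At 417 nm (n = 1.341): cos²i = 0.26609 → i = 58.946°, r = 39.705°, D_min = 139.071°, rainbow angle = 40.929°.
At 647 nm (n = 1.331): cos²i = 0.25719 → i = 59.527°, r = 40.356°, D_min = 137.630°, rainbow angle = 42.370°.
Angular width = |40.929° − 42.370°| = 1.441°.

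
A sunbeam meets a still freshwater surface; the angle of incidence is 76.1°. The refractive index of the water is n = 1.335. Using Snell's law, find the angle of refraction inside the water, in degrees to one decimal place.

Snell: sin θ_r = sin θ_i / n = sin 76.1° / 1.335 = 0.9707 / 1.335 = 0.7271.
θ_r = arcsin(0.7271) = 46.65°.

46.6°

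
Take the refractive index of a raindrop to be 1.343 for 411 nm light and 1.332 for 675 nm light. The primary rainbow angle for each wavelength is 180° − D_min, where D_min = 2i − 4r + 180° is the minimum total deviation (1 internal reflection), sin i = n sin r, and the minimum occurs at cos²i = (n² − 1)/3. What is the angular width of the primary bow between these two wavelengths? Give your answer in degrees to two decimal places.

At 411 nm (n = 1.343): cos²i = 0.26788 → i = 58.830°, r = 39.577°, D_min = 139.354°, rainbow angle = 40.646°.
At 675 nm (n = 1.332): cos²i = 0.25807 → i = 59.469°, r = 40.290°, D_min = 137.776°, rainbow angle = 42.224°.
Angular width = |40.646° − 42.224°| = 1.578°.

1.58°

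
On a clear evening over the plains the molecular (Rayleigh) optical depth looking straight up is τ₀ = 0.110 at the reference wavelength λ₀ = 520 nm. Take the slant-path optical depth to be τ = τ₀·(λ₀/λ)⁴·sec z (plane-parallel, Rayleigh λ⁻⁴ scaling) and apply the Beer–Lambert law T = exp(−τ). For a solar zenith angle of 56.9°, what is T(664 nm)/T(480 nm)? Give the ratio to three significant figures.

Airmass: sec 56.9° = 1.8312.
τ(664 nm) = 0.110 × (520/664)⁴ × 1.8312 = 0.110 × 0.3761 × 1.8312 = 0.0758.
τ(480 nm) = 0.110 × (520/480)⁴ × 1.8312 = 0.110 × 1.3774 × 1.8312 = 0.2774.
T(664)/T(480) = exp(τ_B − τ_A) = exp(0.2017) = 1.2235.

1.22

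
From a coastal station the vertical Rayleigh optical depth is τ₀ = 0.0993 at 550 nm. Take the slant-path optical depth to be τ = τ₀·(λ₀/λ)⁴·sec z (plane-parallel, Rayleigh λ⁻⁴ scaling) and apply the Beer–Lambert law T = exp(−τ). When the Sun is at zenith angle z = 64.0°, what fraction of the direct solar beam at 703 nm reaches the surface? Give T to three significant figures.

0.919

sec 64.0° = 2.2812.
τ = 0.0993 × (550/703)⁴ × 2.2812 = 0.0993 × 0.3747 × 2.2812 = 0.0849.
T = exp(−0.0849) = 0.9186.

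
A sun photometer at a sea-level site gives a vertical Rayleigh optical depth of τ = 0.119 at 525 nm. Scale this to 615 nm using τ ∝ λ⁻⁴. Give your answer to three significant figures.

0.0632

τ(615 nm) = τ(525 nm) × (525/615)⁴ = 0.119 × (0.8537)⁴ = 0.119 × 0.5311 = 0.0632.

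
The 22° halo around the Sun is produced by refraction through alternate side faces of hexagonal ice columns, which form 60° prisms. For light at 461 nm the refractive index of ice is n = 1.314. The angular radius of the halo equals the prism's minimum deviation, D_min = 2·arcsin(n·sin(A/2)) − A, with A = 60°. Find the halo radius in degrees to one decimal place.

n·sin(A/2) = 1.314 × sin 30° = 1.314 × 0.5000 = 0.6570.
D_min = 2·arcsin(0.6570) − 60° = 2 × 41.071° − 60° = 22.143°.

22.1°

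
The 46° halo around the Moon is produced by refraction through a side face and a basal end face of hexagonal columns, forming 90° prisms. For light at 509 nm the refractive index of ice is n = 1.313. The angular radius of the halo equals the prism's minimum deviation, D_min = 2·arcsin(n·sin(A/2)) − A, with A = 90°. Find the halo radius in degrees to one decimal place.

46.4°

n·sin(A/2) = 1.313 × sin 45° = 1.313 × 0.7071 = 0.9284.
D_min = 2·arcsin(0.9284) − 90° = 2 × 68.192° − 90° = 46.383°.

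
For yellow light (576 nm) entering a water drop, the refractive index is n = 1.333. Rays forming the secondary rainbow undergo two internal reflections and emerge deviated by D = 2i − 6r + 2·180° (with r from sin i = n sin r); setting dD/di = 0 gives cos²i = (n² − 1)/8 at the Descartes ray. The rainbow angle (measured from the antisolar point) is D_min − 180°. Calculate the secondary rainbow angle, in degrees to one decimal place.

50.9°

cos²i = (1.77689 − 1)/8 = 0.09711; i = arccos(0.31163) = 71.843°.
sin r = sin 71.843°/1.333 = 0.71283; r = 45.466°.
D_min = 2·71.843° − 6·45.466° + 360° = 230.891°.
Rainbow angle = D_min − 180° = 50.891°.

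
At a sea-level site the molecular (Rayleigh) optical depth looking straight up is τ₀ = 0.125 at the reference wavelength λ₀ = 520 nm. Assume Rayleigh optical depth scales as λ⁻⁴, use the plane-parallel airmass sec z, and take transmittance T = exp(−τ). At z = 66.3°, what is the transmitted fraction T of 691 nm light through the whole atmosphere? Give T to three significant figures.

sec 66.3° = 2.4879.
τ = 0.125 × (520/691)⁴ × 2.4879 = 0.125 × 0.3207 × 2.4879 = 0.0997.
T = exp(−0.0997) = 0.9051.

0.905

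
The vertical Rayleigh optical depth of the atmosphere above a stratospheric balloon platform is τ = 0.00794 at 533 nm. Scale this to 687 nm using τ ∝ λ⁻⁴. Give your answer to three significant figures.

τ(687 nm) = τ(533 nm) × (533/687)⁴ = 0.00794 × (0.7758)⁴ = 0.00794 × 0.3623 = 0.0029.

0.00288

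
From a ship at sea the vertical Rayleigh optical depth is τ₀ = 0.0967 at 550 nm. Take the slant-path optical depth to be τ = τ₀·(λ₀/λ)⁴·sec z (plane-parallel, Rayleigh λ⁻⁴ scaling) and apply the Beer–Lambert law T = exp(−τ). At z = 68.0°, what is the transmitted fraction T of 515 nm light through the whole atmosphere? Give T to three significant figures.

sec 68.0° = 2.6695.
τ = 0.0967 × (550/515)⁴ × 2.6695 = 0.0967 × 1.3008 × 2.6695 = 0.3358.
T = exp(−0.3358) = 0.7148.

0.715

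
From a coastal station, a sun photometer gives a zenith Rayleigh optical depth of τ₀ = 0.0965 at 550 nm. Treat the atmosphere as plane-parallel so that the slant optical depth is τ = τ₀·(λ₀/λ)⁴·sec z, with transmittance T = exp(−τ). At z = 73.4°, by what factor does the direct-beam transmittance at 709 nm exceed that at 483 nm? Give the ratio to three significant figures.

1.56

Airmass: sec 73.4° = 3.5003.
τ(709 nm) = 0.0965 × (550/709)⁴ × 3.5003 = 0.0965 × 0.3621 × 3.5003 = 0.1223.
τ(483 nm) = 0.0965 × (550/483)⁴ × 3.5003 = 0.0965 × 1.6814 × 3.5003 = 0.5679.
T(709)/T(483) = exp(τ_B − τ_A) = exp(0.4456) = 1.5614.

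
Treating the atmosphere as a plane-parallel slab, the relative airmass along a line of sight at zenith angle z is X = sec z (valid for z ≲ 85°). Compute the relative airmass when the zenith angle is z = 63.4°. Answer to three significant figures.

X = sec z = 1/cos 63.4° = 1/0.4478 = 2.2333.

2.23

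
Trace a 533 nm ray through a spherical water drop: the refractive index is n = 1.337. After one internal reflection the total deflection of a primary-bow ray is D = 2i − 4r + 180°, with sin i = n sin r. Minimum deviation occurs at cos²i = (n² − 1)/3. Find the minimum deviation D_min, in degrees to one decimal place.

138.5°

cos²i = (1.78757 − 1)/3 = 0.26252; i = arccos(0.51237) = 59.178°.
sin r = sin 59.178°/1.337 = 0.64231; r = 39.964°.
D_min = 2·59.178° − 4·39.964° + 180° = 138.500°.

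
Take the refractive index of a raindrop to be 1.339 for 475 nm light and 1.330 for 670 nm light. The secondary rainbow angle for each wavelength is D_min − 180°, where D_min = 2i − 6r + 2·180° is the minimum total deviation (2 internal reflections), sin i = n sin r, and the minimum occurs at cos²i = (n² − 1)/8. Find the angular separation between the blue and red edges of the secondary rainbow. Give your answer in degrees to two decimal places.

At 475 nm (n = 1.339): cos²i = 0.09912 → i = 71.650°, r = 45.141°, D_min = 232.451°, rainbow angle = 52.451°.
At 670 nm (n = 1.330): cos²i = 0.09611 → i = 71.940°, r = 45.630°, D_min = 230.101°, rainbow angle = 50.101°.
Angular width = |52.451° − 50.101°| = 2.350°.

2.35°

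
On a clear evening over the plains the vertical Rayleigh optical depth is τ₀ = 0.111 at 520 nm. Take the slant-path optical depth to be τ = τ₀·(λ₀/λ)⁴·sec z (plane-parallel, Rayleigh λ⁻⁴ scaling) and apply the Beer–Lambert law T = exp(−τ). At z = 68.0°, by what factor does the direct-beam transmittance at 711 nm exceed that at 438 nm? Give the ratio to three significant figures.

Airmass: sec 68.0° = 2.6695.
τ(711 nm) = 0.111 × (520/711)⁴ × 2.6695 = 0.111 × 0.2861 × 2.6695 = 0.0848.
τ(438 nm) = 0.111 × (520/438)⁴ × 2.6695 = 0.111 × 1.9866 × 2.6695 = 0.5887.
T(711)/T(438) = exp(τ_B − τ_A) = exp(0.5039) = 1.6551.

1.66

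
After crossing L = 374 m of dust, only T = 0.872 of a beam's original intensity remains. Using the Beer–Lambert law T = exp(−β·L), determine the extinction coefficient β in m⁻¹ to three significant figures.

Beer–Lambert: T = exp(−βL) ⇒ β = −ln(T)/L = −ln(0.872)/374 = 0.1370/374 = 0.0003662 m⁻¹.

0.000366 m⁻¹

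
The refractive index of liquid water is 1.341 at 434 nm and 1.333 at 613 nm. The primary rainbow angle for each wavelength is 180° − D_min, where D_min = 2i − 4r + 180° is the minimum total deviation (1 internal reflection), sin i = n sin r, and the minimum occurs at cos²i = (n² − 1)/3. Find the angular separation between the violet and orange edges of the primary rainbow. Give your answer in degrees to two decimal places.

1.15°

At 434 nm (n = 1.341): cos²i = 0.26609 → i = 58.946°, r = 39.705°, D_min = 139.071°, rainbow angle = 40.929°.
At 613 nm (n = 1.333): cos²i = 0.25896 → i = 59.410°, r = 40.225°, D_min = 137.922°, rainbow angle = 42.078°.
Angular width = |40.929° − 42.078°| = 1.149°.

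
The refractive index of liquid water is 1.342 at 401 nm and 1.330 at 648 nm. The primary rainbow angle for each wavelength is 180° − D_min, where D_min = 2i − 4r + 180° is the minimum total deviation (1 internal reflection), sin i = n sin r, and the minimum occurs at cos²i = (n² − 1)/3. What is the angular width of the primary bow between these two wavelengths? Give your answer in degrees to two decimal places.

1.73°

At 401 nm (n = 1.342): cos²i = 0.26699 → i = 58.888°, r = 39.641°, D_min = 139.213°, rainbow angle = 40.787°.
At 648 nm (n = 1.330): cos²i = 0.25630 → i = 59.585°, r = 40.422°, D_min = 137.484°, rainbow angle = 42.516°.
Angular width = |40.787° − 42.516°| = 1.729°.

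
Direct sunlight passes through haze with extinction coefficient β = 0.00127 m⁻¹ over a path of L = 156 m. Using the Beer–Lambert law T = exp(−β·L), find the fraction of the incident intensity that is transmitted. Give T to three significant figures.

τ = β·L = 0.00127 × 156 = 0.1981.
T = exp(−0.1981) = 0.8203.

0.820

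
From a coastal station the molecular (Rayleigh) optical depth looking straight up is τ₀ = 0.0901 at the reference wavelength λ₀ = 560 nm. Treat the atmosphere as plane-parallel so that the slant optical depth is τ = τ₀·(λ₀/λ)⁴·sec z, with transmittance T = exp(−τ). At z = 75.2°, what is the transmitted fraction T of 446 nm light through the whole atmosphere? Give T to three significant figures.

sec 75.2° = 3.9147.
τ = 0.0901 × (560/446)⁴ × 3.9147 = 0.0901 × 2.4855 × 3.9147 = 0.8767.
T = exp(−0.8767) = 0.4162.

0.416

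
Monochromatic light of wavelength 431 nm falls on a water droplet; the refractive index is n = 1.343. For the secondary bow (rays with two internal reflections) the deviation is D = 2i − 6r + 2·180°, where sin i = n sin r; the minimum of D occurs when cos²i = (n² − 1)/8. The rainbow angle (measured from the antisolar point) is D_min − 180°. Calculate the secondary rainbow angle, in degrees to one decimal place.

cos²i = (1.80365 − 1)/8 = 0.10046; i = arccos(0.31695) = 71.522°.
sin r = sin 71.522°/1.343 = 0.70621; r = 44.928°.
D_min = 2·71.522° − 6·44.928° + 360° = 233.478°.
Rainbow angle = D_min − 180° = 53.478°.

53.5°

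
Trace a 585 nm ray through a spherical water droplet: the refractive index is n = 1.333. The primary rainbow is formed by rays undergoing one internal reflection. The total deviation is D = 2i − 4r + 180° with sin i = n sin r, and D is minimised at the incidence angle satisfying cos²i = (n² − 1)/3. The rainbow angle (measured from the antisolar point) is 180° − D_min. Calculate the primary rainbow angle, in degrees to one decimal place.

cos²i = (1.77689 − 1)/3 = 0.25896; i = arccos(0.50888) = 59.410°.
sin r = sin 59.410°/1.333 = 0.64579; r = 40.225°.
D_min = 2·59.410° − 4·40.225° + 180° = 137.922°.
Rainbow angle = 180° − D_min = 42.078°.

42.1°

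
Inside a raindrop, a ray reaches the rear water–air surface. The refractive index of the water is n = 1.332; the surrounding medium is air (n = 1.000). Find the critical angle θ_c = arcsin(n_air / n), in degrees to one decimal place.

sin θ_c = n_air / n = 1.000 / 1.332 = 0.7508.
θ_c = arcsin(0.7508) = 48.66°.

48.7°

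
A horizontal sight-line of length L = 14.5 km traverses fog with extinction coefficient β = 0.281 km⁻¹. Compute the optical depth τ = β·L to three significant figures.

τ = β·L = 0.281 × 14.5 = 4.0745.

4.07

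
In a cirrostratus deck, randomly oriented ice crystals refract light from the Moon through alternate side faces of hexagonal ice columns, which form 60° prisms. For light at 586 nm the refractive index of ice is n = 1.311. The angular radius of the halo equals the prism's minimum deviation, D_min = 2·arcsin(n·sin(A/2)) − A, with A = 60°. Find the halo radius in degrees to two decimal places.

n·sin(A/2) = 1.311 × sin 30° = 1.311 × 0.5000 = 0.6555.
D_min = 2·arcsin(0.6555) − 60° = 2 × 40.958° − 60° = 21.915°.

21.92°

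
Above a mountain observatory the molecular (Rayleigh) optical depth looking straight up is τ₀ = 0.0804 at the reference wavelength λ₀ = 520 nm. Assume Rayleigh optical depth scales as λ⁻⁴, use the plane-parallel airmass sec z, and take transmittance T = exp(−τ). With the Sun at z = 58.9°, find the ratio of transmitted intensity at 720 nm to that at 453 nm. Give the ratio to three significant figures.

1.26

Airmass: sec 58.9° = 1.9360.
τ(720 nm) = 0.0804 × (520/720)⁴ × 1.9360 = 0.0804 × 0.2721 × 1.9360 = 0.0423.
τ(453 nm) = 0.0804 × (520/453)⁴ × 1.9360 = 0.0804 × 1.7363 × 1.9360 = 0.2703.
T(720)/T(453) = exp(τ_B − τ_A) = exp(0.2279) = 1.2560.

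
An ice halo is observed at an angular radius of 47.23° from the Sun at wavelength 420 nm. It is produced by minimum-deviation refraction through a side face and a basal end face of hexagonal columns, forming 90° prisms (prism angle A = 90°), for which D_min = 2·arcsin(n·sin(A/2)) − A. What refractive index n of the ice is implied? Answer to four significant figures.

1.317

Rearranging: n = sin((D_min + A)/2) / sin(A/2).
(D_min + A)/2 = (47.23° + 90°)/2 = 68.615°.
n = sin 68.615° / sin 45° = 0.9312 / 0.7071 = 1.3168.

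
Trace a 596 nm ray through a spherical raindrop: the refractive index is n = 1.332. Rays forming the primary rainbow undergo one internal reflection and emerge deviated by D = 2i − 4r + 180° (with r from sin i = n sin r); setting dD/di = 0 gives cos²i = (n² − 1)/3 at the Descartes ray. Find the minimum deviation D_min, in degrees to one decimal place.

cos²i = (1.77422 − 1)/3 = 0.25807; i = arccos(0.50801) = 59.469°.
sin r = sin 59.469°/1.332 = 0.64666; r = 40.290°.
D_min = 2·59.469° − 4·40.290° + 180° = 137.776°.

137.8°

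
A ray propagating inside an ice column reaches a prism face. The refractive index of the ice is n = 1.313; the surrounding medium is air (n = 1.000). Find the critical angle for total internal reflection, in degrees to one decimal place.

sin θ_c = n_air / n = 1.000 / 1.313 = 0.7616.
θ_c = arcsin(0.7616) = 49.61°.

49.6°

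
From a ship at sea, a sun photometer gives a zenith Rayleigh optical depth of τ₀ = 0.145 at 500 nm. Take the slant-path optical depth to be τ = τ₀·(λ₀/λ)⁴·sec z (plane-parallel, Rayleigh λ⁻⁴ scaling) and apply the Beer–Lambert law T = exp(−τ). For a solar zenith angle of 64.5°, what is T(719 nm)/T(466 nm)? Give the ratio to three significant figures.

1.44

Airmass: sec 64.5° = 2.3228.
τ(719 nm) = 0.145 × (500/719)⁴ × 2.3228 = 0.145 × 0.2339 × 2.3228 = 0.0788.
τ(466 nm) = 0.145 × (500/466)⁴ × 2.3228 = 0.145 × 1.3254 × 2.3228 = 0.4464.
T(719)/T(466) = exp(τ_B − τ_A) = exp(0.3676) = 1.4443.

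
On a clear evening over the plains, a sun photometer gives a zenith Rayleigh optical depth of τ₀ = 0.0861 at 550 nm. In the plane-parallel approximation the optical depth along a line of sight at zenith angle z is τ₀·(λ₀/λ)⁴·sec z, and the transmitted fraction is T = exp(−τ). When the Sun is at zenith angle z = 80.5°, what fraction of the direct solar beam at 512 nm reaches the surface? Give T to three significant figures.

sec 80.5° = 6.0589.
τ = 0.0861 × (550/512)⁴ × 6.0589 = 0.0861 × 1.3316 × 6.0589 = 0.6946.
T = exp(−0.6946) = 0.4993.

0.499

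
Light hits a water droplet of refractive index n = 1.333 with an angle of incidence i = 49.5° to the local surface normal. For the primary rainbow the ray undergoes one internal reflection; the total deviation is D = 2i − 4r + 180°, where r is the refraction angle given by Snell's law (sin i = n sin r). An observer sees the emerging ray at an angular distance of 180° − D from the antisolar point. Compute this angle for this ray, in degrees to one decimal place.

sin r = sin 49.5° / 1.333 = 0.7604/1.333 = 0.5704; r = 34.78°.
D = 2·49.5° − 4·34.78° + 180° = 99.00° − 139.13° + 180° = 139.87°.
Angle from antisolar point = 180° − D = 40.13°.

40.1°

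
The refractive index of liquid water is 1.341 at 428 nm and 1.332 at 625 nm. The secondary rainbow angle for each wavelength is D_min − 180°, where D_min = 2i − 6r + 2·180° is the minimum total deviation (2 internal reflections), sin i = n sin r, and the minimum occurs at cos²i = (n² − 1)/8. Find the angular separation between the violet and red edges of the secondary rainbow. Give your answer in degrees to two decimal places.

At 428 nm (n = 1.341): cos²i = 0.09979 → i = 71.586°, r = 45.034°, D_min = 232.966°, rainbow angle = 52.966°.
At 625 nm (n = 1.332): cos²i = 0.09678 → i = 71.875°, r = 45.520°, D_min = 230.628°, rainbow angle = 50.628°.
Angular width = |52.966° − 50.628°| = 2.337°.

2.34°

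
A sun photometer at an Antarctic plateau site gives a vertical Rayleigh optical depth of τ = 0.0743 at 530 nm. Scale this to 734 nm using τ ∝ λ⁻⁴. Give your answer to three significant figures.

0.0202

τ(734 nm) = τ(530 nm) × (530/734)⁴ = 0.0743 × (0.7221)⁴ = 0.0743 × 0.2718 = 0.0202.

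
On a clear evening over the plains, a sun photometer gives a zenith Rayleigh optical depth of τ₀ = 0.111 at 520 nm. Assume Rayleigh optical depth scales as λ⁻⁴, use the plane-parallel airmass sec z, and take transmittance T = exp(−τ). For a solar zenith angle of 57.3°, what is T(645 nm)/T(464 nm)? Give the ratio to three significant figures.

1.27

Airmass: sec 57.3° = 1.8510.
τ(645 nm) = 0.111 × (520/645)⁴ × 1.8510 = 0.111 × 0.4224 × 1.8510 = 0.0868.
τ(464 nm) = 0.111 × (520/464)⁴ × 1.8510 = 0.111 × 1.5774 × 1.8510 = 0.3241.
T(645)/T(464) = exp(τ_B − τ_A) = exp(0.2373) = 1.2678.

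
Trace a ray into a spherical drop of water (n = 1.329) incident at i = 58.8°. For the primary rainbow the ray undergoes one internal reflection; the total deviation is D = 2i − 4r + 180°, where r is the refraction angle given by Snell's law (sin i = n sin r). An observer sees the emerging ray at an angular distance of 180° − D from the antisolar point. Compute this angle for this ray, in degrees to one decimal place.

42.6°

sin r = sin 58.8° / 1.329 = 0.8554/1.329 = 0.6436; r = 40.06°.
D = 2·58.8° − 4·40.06° + 180° = 117.60° − 160.25° + 180° = 137.35°.
Angle from antisolar point = 180° − D = 42.65°.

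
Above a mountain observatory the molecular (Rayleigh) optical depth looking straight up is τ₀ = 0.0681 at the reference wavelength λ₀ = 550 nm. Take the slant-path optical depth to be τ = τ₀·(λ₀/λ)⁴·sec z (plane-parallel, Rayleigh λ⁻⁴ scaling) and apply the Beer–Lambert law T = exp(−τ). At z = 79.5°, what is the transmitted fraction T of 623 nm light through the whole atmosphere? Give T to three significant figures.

0.797

sec 79.5° = 5.4874.
τ = 0.0681 × (550/623)⁴ × 5.4874 = 0.0681 × 0.6074 × 5.4874 = 0.2270.
T = exp(−0.2270) = 0.7969.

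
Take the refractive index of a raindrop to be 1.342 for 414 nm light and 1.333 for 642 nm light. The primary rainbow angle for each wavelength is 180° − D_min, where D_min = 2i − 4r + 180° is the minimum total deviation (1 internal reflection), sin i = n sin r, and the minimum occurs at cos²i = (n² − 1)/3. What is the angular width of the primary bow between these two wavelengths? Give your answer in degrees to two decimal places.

1.29°

At 414 nm (n = 1.342): cos²i = 0.26699 → i = 58.888°, r = 39.641°, D_min = 139.213°, rainbow angle = 40.787°.
At 642 nm (n = 1.333): cos²i = 0.25896 → i = 59.410°, r = 40.225°, D_min = 137.922°, rainbow angle = 42.078°.
Angular width = |40.787° − 42.078°| = 1.291°.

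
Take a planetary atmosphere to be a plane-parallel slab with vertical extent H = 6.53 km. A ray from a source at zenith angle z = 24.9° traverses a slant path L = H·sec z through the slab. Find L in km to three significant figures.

sec z = 1/cos 24.9° = 1.1025.
L = 6.53 × 1.1025 = 7.199 km.

7.20 km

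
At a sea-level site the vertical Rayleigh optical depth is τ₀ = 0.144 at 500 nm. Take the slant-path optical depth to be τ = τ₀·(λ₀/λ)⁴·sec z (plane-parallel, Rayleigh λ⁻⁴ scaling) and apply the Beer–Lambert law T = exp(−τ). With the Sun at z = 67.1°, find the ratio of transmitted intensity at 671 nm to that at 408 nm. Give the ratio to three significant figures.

Airmass: sec 67.1° = 2.5699.
τ(671 nm) = 0.144 × (500/671)⁴ × 2.5699 = 0.144 × 0.3083 × 2.5699 = 0.1141.
τ(408 nm) = 0.144 × (500/408)⁴ × 2.5699 = 0.144 × 2.2555 × 2.5699 = 0.8347.
T(671)/T(408) = exp(τ_B − τ_A) = exp(0.7206) = 2.0556.

2.06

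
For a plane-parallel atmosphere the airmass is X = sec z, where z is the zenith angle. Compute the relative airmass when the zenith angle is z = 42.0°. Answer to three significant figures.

1.35

X = sec z = 1/cos 42.0° = 1/0.7431 = 1.3456.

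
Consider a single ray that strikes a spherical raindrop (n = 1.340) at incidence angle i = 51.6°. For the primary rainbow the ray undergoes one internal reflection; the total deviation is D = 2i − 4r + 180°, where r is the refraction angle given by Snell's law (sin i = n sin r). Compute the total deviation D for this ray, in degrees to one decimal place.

140.0°

sin r = sin 51.6° / 1.340 = 0.7837/1.340 = 0.5848; r = 35.79°.
D = 2·51.6° − 4·35.79° + 180° = 103.20° − 143.17° + 180° = 140.03°.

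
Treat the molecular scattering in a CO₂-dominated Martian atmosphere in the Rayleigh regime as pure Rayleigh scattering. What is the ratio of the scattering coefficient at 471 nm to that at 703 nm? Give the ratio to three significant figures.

4.96

Rayleigh scattering ∝ λ⁻⁴, so the ratio of coefficients is the inverse fourth power of the wavelength ratio.
σ(471)/σ(703) = (703/471)⁴ = (1.4926)⁴ = 4.963.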